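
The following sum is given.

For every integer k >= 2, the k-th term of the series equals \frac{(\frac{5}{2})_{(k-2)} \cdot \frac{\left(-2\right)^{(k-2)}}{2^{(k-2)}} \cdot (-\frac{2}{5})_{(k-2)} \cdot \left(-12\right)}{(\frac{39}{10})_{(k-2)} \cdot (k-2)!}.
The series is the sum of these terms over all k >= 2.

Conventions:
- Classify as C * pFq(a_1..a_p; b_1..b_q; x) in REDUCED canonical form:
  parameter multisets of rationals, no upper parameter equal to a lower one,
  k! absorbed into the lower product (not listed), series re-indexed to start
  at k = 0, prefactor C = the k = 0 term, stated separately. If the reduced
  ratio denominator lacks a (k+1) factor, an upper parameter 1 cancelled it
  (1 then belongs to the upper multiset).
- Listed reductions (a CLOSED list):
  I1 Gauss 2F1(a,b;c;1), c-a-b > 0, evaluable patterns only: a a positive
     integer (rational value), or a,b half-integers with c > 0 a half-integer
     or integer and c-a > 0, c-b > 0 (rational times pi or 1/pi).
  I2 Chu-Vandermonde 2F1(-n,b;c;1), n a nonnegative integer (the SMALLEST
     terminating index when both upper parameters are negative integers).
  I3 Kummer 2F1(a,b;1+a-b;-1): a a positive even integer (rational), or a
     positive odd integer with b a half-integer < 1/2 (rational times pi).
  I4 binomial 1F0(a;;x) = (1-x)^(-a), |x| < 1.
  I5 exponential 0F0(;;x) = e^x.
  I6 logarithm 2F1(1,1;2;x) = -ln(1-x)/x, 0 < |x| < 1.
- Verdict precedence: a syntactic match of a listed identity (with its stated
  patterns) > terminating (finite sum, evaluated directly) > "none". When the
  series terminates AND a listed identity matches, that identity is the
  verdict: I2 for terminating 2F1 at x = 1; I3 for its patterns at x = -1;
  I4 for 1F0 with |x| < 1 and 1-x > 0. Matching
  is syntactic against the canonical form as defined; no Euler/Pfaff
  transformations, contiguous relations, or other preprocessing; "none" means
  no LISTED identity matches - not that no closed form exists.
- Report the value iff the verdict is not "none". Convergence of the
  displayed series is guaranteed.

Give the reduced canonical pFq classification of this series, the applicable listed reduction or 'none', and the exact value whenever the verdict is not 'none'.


With C = -12: the canonical form is 2F1(-\frac{2}{5}, \frac{5}{2}; \frac{39}{10}; -1). Verdict: none (x = -1): each listed identity misses the multisets {-\frac{2}{5}, \frac{5}{2}} ; {\frac{39}{10}}.

The tell: t_0 = -12 here, and the two k-th powers (prefactor -12) combine into one argument.
Step ratio: r(k) = -1 * (k-\frac{2}{5}) (k+\frac{5}{2}) / [(k+\frac{39}{10}) (k+1)] ; factor over Q: parameters, x = -1, and C = -12.


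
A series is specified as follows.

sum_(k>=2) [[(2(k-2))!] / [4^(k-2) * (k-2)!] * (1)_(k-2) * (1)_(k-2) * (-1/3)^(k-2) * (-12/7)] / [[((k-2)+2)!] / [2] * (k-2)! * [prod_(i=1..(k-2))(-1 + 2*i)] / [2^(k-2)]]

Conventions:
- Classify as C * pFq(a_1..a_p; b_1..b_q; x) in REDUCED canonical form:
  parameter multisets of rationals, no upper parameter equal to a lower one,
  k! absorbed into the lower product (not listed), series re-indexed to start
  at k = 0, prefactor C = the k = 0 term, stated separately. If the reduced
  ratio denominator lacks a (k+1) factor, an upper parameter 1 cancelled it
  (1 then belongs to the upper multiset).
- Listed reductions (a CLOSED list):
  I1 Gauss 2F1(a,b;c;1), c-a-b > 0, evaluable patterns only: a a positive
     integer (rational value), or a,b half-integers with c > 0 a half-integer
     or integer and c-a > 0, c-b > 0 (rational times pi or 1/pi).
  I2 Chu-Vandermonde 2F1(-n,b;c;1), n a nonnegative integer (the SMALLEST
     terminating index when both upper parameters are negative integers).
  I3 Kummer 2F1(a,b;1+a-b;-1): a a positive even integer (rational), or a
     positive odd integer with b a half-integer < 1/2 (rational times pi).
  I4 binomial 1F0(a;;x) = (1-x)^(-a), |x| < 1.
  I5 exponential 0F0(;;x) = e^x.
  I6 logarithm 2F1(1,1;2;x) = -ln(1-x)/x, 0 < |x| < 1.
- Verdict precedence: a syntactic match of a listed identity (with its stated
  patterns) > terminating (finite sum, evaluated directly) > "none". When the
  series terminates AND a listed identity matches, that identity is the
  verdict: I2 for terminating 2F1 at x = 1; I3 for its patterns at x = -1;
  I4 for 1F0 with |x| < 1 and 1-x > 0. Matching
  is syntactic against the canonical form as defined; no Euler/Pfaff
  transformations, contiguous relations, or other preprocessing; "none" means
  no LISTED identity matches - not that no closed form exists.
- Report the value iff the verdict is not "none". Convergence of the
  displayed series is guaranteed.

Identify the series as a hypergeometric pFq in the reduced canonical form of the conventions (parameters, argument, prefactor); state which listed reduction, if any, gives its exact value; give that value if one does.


Classification (C = -12/7): 2F1 with upper {1, 1}, lower {3}, argument x = -1/3. Verdict: none here - no I1-I6 shape fits x = -1/3 with lower {3}.

Key step: from the first term -12/7: the lower odd product (C = -12/7, x = -1/3) is 2^k (1/2)_k.
Step ratio: r(k) = (-1/3) * (k+1) (k+1) / [(k+3) (k+1)] - rational in k, leading ratio (-1/3); with t_0 = -12/7, classification follows.


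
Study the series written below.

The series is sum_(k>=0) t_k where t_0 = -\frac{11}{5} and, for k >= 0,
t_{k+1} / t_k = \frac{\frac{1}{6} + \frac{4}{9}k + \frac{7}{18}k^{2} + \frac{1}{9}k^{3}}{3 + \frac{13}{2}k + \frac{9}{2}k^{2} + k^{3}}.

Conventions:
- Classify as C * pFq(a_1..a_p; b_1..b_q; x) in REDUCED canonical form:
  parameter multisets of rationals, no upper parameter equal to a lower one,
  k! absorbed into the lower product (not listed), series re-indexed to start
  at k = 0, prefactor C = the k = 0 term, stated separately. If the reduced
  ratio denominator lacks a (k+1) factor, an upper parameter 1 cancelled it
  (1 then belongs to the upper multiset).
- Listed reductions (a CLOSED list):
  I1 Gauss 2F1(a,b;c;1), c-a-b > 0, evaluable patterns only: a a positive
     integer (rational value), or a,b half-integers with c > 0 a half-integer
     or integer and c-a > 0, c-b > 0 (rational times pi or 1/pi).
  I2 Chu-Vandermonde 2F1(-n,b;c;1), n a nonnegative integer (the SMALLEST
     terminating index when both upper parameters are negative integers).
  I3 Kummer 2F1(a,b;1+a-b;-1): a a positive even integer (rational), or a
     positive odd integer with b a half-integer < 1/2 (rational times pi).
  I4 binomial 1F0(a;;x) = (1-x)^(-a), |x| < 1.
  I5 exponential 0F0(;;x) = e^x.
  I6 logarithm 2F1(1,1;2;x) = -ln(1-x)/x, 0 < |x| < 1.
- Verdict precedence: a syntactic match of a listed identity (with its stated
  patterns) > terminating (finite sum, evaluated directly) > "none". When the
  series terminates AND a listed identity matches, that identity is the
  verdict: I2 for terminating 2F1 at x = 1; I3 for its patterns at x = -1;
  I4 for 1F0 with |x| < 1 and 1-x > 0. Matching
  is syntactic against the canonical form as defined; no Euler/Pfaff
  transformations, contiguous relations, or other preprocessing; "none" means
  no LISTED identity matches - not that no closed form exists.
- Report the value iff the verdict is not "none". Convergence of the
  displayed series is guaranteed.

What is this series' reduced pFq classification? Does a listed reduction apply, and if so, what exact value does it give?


At argument \frac{1}{9}: a 2F1 with upper {1, 1}, lower {2}, scaled by C = -\frac{11}{5}. Verdict: this is the logarithmic series (I6) (the logarithm: parameters (1,1;2), x = \frac{1}{9}). Hence: \frac{99}{5} \cdot \ln\left(\frac{8}{9}\right).

Structural cue: t_0 being -\frac{11}{5}, cancel k + 3/2 from the displayed ratio first; then C = -11/5.
Adjacent-term ratio: r(k) = \frac{1}{9} * (k+1) (k+1) / [(k+2) (k+1)] - rational; roots negated = parameters, x = \frac{1}{9}, C = -\frac{11}{5}.


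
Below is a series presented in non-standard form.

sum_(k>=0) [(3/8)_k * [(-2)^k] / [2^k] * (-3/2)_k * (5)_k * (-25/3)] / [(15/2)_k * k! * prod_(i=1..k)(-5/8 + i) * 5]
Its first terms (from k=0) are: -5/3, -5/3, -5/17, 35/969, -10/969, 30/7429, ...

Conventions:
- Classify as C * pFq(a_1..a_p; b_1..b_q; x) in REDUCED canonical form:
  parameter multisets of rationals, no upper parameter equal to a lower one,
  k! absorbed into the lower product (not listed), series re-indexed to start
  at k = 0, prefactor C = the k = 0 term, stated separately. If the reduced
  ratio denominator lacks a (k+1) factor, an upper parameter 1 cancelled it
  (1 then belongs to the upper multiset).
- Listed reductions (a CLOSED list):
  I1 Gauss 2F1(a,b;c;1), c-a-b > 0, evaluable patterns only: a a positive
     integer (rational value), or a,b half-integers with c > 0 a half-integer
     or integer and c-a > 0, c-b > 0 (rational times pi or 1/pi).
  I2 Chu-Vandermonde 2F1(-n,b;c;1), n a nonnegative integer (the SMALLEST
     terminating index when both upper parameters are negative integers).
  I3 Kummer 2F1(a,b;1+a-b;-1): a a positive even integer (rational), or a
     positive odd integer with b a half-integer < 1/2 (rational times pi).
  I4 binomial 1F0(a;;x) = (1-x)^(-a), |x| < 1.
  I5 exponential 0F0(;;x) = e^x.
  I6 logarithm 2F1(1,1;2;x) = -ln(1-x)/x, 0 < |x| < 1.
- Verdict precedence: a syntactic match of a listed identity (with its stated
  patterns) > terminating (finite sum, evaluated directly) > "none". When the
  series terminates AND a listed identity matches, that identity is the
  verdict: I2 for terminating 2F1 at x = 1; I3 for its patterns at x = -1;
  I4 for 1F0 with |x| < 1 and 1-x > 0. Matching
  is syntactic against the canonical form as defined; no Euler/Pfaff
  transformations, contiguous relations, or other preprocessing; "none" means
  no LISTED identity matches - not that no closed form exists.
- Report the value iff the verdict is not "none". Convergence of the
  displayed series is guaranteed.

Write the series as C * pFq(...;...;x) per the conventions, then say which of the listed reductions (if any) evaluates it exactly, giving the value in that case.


The series (x = -1) is 2F1: upper {-3/2, 5}, lower {15/2}, prefactor -5/3. Verdict (x = -1): Kummer (I3) applies (x = -1; c = 15/2 equals 1+a-b for upper {-3/2, 5}: listed pattern). Sum: (-75075/65536) * pi.

The tell: x = (-1) and the parameter 3/8 appears in both the upper and lower lists and cancels.
Step ratio: r(k) = (-1) * (k-3/2) (k+5) / [(k+15/2) (k+1)] - rational in k, leading ratio (-1); with t_0 = -5/3, classification follows.


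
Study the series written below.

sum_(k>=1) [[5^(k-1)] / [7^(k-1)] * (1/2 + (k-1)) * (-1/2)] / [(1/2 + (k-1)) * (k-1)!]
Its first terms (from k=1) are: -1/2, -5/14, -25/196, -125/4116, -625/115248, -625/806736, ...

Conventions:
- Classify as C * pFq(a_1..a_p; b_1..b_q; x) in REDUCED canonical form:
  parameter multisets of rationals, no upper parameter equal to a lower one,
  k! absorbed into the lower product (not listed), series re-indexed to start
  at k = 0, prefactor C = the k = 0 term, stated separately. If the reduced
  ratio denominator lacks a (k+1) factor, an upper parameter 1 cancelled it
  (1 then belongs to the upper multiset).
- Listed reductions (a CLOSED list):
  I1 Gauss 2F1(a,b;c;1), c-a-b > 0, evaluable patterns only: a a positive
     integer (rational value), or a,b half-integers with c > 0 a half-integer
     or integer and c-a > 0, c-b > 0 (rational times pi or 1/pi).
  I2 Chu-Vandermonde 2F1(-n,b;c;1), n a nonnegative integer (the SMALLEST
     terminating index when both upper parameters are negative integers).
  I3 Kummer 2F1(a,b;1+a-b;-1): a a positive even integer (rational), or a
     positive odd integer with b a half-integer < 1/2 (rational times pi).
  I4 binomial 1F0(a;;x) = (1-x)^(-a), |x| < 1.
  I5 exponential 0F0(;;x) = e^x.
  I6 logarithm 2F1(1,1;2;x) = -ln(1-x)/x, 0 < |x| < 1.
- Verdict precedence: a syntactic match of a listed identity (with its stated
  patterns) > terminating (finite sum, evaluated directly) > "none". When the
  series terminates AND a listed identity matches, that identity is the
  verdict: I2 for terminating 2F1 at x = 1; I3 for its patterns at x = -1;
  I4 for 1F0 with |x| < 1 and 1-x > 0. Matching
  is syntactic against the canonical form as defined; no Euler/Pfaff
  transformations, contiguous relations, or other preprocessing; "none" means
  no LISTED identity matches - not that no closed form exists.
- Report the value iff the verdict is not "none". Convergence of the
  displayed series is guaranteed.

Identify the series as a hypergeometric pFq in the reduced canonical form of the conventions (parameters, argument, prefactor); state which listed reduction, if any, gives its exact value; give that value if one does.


Structural cue: t_0 being -1/2, the two geometric factors (C = -1/2, x = 5/7) combine into one argument.
Ratio: r(k) = (5/7) * 1 / [(k+1)] ; factor over Q: parameters, x = (5/7), and C = -1/2.

Prefactor -1/2, argument 5/7: 0F0 with upper {-} over lower {-}. Verdict: the I5 exponential reduction fires (the 0F0 exponential series at x = 5/7). Sum: (-1/2) * e^(5/7).


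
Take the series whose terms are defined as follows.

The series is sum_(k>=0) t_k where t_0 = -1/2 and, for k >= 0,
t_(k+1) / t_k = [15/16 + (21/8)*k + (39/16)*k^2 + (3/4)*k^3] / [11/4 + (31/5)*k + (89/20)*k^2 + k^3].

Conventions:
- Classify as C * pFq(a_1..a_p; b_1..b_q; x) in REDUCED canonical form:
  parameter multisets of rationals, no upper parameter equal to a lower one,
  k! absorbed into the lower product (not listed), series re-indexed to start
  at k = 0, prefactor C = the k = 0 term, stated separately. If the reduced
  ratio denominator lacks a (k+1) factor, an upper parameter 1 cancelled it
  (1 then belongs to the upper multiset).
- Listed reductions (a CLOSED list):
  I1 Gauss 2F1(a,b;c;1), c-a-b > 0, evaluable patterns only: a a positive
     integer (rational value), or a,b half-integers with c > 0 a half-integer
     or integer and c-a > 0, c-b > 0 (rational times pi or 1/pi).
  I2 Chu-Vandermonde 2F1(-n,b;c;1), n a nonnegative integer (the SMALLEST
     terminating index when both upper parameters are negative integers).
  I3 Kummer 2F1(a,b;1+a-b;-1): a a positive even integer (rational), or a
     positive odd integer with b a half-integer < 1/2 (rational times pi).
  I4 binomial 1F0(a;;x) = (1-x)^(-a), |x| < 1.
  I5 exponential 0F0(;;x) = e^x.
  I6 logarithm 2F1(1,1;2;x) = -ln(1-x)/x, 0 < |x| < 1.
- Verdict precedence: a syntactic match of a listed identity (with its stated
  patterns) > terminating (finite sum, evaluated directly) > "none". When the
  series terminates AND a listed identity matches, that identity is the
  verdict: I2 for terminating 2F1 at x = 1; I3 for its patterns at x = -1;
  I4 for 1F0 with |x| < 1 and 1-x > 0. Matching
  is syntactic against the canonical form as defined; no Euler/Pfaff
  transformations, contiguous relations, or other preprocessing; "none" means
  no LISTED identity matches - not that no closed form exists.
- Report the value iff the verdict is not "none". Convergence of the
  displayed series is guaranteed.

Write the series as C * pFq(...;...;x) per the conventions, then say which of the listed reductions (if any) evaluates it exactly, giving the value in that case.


With C = -1/2: the canonical form is 2F1(1, 1; 11/5; 3/4). Verdict: none (x = 3/4): each listed identity misses the multisets {1, 1} ; {11/5}.

Structural cue: t_0 = -1/2 here, and roots of the ratio polynomials (C = -1/2) are the negated parameters.
Adjacent-term ratio: r(k) = (3/4) * (k+1) (k+1) / [(k+11/5) (k+1)] - rational in k, leading ratio (3/4); with t_0 = -1/2, classification follows.


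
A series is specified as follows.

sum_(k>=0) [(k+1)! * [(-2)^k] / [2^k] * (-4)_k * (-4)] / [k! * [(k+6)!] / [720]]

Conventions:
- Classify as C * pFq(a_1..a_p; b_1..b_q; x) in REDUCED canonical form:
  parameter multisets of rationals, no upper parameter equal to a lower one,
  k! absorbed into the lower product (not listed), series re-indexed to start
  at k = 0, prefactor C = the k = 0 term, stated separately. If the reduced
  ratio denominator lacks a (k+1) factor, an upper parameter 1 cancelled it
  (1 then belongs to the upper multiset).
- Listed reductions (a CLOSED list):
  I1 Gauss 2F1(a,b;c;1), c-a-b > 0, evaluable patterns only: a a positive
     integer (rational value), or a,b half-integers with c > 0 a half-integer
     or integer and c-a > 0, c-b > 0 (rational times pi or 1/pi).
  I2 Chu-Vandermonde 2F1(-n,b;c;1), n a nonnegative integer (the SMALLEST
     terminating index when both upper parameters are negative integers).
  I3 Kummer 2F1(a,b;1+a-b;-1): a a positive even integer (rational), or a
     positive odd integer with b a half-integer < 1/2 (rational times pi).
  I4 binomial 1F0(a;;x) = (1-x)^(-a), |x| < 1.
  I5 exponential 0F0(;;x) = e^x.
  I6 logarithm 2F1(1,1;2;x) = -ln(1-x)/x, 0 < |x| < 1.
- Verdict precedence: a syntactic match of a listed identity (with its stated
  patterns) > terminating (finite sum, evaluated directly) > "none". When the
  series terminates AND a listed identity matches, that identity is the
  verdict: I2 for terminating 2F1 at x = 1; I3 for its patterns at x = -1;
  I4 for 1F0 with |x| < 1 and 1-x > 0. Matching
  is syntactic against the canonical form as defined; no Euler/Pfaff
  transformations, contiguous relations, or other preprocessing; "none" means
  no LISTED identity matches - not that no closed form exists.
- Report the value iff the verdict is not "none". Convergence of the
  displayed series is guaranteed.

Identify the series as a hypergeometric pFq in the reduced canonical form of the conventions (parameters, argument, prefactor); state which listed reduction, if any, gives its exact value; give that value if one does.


The series (x = -1) is 2F1: upper {-4, 2}, lower {7}, prefactor -4. Verdict: Kummer (I3) applies (x = -1; c = 7 equals 1+a-b for upper {-4, 2}: listed pattern). Exact value: -12.

Structural cue: t_0 being -4, the two k-th powers (C = -4, x = -1) combine into one argument.
Term ratio: r(k) = (-1) * (k-4) (k+2) / [(k+7) (k+1)] - rational in k. x = (-1); t_0 = -4; negate the roots.


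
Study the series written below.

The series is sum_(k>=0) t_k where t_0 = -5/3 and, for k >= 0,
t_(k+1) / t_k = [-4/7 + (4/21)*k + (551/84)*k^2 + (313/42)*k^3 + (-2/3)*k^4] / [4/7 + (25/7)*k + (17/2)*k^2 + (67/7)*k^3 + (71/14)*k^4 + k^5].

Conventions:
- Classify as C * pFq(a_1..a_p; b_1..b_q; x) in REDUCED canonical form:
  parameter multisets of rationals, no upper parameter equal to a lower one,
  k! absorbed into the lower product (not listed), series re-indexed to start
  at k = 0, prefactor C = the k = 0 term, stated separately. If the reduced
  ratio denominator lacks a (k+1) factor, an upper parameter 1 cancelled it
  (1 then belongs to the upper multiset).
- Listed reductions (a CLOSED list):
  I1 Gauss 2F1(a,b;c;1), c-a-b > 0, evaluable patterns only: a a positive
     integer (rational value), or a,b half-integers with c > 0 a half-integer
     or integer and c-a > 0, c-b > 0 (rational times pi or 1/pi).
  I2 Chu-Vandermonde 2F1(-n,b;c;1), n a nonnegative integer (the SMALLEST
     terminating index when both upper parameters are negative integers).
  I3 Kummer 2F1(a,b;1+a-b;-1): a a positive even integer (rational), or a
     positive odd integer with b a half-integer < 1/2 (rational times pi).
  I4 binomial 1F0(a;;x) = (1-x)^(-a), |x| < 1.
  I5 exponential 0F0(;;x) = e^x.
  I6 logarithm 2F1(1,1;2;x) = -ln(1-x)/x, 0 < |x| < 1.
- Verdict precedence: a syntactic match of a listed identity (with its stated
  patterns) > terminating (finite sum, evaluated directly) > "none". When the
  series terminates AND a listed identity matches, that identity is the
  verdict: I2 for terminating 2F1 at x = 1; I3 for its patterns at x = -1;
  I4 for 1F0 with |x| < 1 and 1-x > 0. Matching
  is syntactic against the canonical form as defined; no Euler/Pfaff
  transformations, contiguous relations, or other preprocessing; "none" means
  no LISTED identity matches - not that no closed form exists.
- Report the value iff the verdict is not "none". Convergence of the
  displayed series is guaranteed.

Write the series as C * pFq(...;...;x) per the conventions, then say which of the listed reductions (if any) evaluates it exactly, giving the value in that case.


This is -5/3 * 2F2(-12, -1/4; 1, 2; -2/3) in reduced canonical form. Verdict: terminating. With -12 upstairs the series is a 13-term polynomial sum; evaluated term by term. Value: 20770721554976001517/19412847183978823680.

First insight: from the first term -5/3: roots of the ratio polynomials (C = -5/3) are the negated parameters.
Consecutive-term ratio: r(k) = (-2/3) * (k-12) (k-1/4) / [(k+1) (k+2) (k+1)] - rational in k. x = (-2/3); t_0 = -5/3; negate the roots.


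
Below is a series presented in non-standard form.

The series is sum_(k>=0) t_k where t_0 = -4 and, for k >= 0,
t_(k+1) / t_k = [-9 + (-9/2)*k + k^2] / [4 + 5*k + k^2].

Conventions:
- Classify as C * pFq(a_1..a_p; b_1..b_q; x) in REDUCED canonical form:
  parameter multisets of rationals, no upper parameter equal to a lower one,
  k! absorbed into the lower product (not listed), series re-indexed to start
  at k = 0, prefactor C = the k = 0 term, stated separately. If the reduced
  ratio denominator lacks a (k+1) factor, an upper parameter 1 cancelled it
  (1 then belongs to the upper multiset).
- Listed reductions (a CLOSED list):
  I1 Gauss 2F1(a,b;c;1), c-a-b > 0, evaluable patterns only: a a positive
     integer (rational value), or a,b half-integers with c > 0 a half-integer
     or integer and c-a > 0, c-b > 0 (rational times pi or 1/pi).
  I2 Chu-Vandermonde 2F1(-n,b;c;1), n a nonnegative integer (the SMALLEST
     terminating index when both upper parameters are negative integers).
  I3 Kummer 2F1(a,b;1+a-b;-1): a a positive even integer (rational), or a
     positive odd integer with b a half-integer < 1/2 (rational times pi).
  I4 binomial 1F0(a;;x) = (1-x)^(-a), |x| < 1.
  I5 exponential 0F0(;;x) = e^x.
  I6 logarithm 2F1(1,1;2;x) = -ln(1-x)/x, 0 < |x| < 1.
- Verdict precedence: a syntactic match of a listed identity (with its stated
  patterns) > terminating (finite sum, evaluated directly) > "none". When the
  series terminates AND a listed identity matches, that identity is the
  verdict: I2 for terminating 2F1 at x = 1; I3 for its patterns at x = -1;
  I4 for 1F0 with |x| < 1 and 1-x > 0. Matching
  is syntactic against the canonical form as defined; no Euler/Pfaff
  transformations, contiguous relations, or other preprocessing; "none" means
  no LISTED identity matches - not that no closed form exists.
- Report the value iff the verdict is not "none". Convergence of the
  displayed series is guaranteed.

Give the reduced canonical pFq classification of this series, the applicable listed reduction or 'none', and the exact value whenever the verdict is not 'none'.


At argument 1: a 2F1 with upper {-6, 3/2}, lower {4}, scaled by C = -4. Verdict: the Chu-Vandermonde identity I2 matches (terminating 2F1 at x = 1 with n = 6, b = 3/2, c = 4). Its exact value is -715/1024.

Key step: x = 1 and factor the ratio over Q (C = -4): negated roots = parameters.
Term ratio: r(k) = 1 * (k-6) (k+3/2) / [(k+4) (k+1)] - rational; roots negated = parameters, x = 1, C = -4.


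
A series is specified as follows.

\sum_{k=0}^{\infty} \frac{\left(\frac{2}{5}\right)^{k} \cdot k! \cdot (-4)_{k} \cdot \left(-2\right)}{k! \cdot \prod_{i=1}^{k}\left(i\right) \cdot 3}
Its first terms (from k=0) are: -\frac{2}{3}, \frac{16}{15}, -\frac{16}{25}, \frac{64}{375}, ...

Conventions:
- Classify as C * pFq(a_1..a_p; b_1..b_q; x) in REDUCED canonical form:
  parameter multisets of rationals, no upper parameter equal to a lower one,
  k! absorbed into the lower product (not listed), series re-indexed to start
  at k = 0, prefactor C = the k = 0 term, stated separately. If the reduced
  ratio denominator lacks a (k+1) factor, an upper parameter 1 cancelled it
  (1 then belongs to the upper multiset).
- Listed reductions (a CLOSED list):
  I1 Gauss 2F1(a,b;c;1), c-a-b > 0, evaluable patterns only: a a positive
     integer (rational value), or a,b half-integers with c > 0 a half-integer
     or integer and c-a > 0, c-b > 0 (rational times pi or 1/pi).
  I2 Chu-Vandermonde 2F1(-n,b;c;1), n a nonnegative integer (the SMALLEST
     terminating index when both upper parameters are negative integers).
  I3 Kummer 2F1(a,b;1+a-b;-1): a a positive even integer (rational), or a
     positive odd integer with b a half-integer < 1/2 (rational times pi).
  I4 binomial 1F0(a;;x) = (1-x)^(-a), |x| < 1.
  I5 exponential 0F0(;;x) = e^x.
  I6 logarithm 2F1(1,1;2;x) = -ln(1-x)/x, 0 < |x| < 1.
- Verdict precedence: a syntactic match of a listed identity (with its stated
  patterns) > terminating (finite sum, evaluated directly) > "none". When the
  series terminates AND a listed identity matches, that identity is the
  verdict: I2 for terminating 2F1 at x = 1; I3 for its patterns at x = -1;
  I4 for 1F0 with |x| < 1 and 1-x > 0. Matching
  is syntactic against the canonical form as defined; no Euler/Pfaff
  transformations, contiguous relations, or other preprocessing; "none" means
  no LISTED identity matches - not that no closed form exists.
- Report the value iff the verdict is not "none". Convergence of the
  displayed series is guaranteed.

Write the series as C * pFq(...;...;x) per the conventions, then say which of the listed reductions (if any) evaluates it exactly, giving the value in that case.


Key observation: t_0 = -\frac{2}{3} here, and the parameter 1 appears in both the upper and lower lists and cancels.
Ratio: r(k) = \frac{2}{5} * (k-4) / [(k+1)] - rational in k. x = \frac{2}{5}; t_0 = -\frac{2}{3}; negate the roots.

Classification (C = -\frac{2}{3}): 1F0 with upper {-4}, lower {-}, argument x = \frac{2}{5}. Verdict (x = \frac{2}{5}): binomial (I4) applies (the 1F0 binomial series: exponent 4, x = \frac{2}{5}). Sum: -\frac{54}{625}.


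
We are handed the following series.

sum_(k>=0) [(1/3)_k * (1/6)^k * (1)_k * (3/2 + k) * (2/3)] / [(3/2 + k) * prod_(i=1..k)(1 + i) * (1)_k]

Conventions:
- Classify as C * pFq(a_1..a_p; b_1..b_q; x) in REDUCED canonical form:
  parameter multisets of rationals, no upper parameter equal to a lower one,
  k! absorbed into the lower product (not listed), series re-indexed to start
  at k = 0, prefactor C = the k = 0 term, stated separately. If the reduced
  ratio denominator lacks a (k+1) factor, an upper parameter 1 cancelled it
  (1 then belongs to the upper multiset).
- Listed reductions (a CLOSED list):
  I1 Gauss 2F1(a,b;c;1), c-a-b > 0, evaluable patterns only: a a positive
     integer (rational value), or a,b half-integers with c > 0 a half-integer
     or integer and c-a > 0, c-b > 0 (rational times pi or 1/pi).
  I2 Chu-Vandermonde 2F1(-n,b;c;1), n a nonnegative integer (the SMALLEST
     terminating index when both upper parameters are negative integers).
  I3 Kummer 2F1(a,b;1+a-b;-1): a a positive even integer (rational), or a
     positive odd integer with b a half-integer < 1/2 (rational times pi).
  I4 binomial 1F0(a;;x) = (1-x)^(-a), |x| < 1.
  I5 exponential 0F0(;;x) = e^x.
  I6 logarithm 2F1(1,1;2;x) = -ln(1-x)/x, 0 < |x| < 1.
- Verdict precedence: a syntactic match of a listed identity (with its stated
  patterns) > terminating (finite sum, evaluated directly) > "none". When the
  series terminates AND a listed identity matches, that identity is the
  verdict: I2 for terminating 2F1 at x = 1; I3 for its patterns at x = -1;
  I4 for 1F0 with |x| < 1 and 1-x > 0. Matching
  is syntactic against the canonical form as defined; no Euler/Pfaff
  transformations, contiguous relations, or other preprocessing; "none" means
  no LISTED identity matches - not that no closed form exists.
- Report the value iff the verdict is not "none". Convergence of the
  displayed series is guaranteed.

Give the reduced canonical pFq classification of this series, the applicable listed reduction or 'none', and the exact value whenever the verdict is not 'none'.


At argument 1/6: a 2F1 with upper {1/3, 1}, lower {2}, scaled by C = 2/3. Verdict: none - at argument 1/6 the multisets {1/3, 1} ; {2} match no listed identity.

The tell: t_0 = 2/3 here, and the lower running product (prefactor 2/3) is a rising factorial.
Adjacent-term ratio: r(k) = (1/6) * (k+1/3) (k+1) / [(k+2) (k+1)] - poly over poly, x = (1/6) from leading terms; C = 2/3 at k = 0.


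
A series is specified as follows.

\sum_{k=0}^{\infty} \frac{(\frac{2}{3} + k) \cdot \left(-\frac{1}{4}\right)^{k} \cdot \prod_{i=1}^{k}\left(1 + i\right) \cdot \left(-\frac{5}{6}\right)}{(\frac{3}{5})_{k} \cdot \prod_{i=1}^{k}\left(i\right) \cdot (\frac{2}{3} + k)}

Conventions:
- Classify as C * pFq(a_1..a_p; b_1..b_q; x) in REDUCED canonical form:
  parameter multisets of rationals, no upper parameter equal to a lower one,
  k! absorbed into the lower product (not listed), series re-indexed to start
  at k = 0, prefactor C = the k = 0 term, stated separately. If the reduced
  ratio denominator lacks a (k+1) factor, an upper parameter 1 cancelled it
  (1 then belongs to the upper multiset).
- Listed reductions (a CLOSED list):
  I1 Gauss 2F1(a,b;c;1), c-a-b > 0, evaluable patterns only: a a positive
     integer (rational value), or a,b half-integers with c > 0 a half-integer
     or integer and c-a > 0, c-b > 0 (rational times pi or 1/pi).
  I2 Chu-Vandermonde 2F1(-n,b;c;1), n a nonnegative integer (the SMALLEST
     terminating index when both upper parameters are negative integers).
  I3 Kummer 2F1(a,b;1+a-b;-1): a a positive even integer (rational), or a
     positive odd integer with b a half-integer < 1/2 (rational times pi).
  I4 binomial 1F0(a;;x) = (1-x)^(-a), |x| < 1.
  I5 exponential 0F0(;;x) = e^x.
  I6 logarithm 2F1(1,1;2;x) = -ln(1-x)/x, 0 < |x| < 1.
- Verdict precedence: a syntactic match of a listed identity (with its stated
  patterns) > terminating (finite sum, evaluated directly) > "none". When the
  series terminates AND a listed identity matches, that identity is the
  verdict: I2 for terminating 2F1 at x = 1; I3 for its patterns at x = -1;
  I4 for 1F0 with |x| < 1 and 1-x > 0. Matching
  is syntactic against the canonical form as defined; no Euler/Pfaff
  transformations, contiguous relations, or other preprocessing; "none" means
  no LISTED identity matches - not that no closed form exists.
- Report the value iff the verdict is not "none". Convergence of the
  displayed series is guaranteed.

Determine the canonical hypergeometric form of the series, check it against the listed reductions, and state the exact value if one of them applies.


The tell: with t_0 = -\frac{5}{6}, striking the common factor k + 2/3 reduces the term (prefactor -5/6).
Ratio: r(k) = -\frac{1}{4} * (k+2) / [(k+\frac{3}{5}) (k+1)] - rational; roots negated = parameters, x = -\frac{1}{4}, C = -\frac{5}{6}.

Reduced: x = -\frac{1}{4}, 1F1, upper = {2}, lower = {\frac{3}{5}}, C = -\frac{5}{6}. Verdict: none - at argument -\frac{1}{4} the multisets {2} ; {\frac{3}{5}} match no listed identity.


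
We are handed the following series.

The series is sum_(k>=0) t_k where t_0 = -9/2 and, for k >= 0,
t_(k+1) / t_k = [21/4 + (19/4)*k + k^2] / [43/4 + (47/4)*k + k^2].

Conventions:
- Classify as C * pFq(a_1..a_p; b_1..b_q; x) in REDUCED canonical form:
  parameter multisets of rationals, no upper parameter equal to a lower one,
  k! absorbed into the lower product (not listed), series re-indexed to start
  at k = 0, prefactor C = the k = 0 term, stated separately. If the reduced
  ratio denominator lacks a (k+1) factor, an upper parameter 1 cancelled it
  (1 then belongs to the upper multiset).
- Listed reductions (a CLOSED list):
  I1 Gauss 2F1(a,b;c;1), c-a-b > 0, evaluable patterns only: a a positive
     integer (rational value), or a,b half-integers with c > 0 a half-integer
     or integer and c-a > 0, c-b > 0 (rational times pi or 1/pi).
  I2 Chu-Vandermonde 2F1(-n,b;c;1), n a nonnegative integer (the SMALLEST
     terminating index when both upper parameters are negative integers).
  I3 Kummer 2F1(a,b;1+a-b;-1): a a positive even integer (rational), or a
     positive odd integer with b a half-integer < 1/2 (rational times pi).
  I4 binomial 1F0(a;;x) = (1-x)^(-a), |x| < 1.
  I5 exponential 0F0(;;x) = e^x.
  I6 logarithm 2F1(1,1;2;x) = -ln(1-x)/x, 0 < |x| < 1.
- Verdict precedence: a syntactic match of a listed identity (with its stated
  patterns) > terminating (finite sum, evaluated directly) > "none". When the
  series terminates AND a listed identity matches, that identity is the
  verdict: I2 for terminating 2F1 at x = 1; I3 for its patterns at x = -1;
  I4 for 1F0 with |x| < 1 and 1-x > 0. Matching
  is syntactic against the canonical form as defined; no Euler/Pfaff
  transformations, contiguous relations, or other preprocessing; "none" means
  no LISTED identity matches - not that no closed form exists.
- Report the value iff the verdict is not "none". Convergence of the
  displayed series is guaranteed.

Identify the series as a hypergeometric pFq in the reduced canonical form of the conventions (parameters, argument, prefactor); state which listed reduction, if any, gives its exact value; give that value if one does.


Canonical form: C = -9/2 times 2F1 with upper {7/4, 3}, lower {43/4}, x = 1. Verdict: the Gauss summation I1 matches (x = 1: the Gamma ratio telescopes since c-a-b = 6 > 0 and a = 3 in Z>0). Value: -18135/2048.

Key observation: t_0 being -9/2, factor the ratio over Q (C = -9/2): negated roots = parameters.
Ratio: r(k) = 1 * (k+7/4) (k+3) / [(k+43/4) (k+1)] - rational; roots negated = parameters, x = 1, C = -9/2.


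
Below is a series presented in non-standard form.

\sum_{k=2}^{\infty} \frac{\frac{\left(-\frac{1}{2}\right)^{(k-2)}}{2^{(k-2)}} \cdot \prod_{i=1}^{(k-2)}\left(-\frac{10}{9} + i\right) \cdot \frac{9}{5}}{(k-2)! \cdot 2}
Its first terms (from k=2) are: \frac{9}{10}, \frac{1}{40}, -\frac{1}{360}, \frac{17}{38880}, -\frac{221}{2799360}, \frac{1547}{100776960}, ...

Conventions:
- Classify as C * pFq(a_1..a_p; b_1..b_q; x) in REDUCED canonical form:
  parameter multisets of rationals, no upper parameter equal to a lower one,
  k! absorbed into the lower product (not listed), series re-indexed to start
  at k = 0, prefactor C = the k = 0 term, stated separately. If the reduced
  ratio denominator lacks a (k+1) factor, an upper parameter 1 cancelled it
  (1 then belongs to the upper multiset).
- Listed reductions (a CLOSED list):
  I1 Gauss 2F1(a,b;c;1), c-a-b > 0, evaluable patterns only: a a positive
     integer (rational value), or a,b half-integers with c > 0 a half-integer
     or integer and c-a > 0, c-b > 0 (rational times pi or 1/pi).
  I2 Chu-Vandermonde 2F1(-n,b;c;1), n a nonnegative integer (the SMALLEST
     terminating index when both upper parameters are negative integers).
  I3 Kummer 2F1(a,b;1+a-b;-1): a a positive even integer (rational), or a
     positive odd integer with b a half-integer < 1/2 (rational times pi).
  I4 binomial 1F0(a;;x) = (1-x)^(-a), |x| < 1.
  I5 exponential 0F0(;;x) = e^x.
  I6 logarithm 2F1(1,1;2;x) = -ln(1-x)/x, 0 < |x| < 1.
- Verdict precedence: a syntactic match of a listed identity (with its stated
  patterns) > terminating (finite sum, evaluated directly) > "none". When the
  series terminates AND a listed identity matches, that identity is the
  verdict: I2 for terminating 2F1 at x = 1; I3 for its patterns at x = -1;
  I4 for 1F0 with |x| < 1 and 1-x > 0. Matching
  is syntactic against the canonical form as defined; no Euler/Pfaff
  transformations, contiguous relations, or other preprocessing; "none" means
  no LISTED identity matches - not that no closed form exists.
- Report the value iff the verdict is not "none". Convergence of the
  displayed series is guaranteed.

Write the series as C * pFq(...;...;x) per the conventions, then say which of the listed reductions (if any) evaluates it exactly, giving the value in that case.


At argument -\frac{1}{4}: a 1F0 with upper {-\frac{1}{9}}, lower {-}, scaled by C = \frac{9}{10}. Verdict: this is the binomial series (I4) (the 1F0 binomial series: exponent 1/9, x = -\frac{1}{4}). Sum: \frac{9}{10} \cdot \left(\frac{5}{4}\right)^{\frac{1}{9}}.

First insight: with t_0 = \frac{9}{10}, the constant factors (C = 9/10, x = -1/4) combine into one prefactor.
Consecutive-term ratio: r(k) = -\frac{1}{4} * (k-\frac{1}{9}) / [(k+1)] - rational in k, leading ratio -\frac{1}{4}; with t_0 = \frac{9}{10}, classification follows.


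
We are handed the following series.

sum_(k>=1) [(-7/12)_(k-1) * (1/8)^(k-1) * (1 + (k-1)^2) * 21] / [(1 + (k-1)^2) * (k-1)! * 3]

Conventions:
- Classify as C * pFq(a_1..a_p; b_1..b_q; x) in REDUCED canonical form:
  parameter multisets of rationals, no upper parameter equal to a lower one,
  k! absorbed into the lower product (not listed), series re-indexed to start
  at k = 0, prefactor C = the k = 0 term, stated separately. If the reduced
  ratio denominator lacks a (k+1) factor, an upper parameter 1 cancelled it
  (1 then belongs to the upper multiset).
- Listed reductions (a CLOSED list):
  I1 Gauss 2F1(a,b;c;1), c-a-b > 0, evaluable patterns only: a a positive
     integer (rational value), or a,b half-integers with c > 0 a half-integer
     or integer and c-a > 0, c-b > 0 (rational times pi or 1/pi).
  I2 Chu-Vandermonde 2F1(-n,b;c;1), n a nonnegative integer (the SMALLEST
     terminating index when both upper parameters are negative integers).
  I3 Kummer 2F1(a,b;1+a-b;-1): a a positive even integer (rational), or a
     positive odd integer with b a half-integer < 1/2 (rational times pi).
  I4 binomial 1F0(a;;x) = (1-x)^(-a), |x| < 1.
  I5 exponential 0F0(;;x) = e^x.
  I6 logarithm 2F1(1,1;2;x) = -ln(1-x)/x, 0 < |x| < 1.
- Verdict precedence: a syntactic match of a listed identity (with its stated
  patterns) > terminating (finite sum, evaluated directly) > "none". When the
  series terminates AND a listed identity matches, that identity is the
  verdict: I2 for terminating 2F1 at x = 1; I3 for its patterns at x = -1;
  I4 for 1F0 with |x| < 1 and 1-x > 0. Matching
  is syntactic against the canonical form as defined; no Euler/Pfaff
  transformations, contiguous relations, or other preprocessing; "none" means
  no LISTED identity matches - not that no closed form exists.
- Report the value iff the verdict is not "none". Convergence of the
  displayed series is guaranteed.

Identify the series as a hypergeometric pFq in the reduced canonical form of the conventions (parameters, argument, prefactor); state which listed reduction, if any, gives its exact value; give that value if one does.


Reduced: x = 1/8, 1F0, upper = {-7/12}, lower = {-}, C = 7. Verdict: binomial (I4) applies (the 1F0 binomial series: exponent 7/12, x = 1/8). Exact value: 7 * (7/8)^(7/12).

The tell: t_0 = 7 here, and the constant factors (C = 7, x = 1/8) combine into one prefactor.
Adjacent-term ratio: r(k) = (1/8) * (k-7/12) / [(k+1)] - poly over poly, x = (1/8) from leading terms; C = 7 at k = 0.


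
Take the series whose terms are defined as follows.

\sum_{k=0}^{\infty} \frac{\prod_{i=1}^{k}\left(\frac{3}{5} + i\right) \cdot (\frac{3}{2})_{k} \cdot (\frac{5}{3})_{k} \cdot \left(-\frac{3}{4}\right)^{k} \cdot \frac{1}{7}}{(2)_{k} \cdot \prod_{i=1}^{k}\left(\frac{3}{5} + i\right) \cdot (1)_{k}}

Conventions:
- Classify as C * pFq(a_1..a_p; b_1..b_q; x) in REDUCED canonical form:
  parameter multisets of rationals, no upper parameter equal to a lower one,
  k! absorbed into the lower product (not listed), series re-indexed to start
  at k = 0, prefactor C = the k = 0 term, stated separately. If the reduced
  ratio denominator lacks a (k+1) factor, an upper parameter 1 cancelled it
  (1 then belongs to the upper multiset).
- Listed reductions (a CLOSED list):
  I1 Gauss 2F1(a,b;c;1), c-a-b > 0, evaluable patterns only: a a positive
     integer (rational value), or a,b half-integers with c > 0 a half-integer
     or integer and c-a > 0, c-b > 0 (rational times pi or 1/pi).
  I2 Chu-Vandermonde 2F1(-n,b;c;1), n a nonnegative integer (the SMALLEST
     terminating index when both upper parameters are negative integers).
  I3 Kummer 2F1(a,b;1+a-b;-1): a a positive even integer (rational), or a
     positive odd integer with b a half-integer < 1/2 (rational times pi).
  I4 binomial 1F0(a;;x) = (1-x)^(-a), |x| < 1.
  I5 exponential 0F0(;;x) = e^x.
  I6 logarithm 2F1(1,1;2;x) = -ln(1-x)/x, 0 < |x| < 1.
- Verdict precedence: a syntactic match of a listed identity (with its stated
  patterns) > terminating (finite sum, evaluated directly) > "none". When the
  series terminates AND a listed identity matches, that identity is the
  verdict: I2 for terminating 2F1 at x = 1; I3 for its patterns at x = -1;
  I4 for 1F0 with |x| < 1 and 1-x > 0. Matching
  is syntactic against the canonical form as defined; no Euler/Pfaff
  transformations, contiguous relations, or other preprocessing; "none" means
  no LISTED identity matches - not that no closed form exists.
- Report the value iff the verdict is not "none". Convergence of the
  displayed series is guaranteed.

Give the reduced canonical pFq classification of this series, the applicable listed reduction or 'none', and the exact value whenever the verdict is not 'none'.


At argument -\frac{3}{4}: a 2F1 with upper {\frac{3}{2}, \frac{5}{3}}, lower {2}, scaled by C = \frac{1}{7}. Verdict: none (x = -\frac{3}{4}): each listed identity misses the multisets {\frac{3}{2}, \frac{5}{3}} ; {2}.

The tell: t_0 being \frac{1}{7}, (1)_k (prefactor 1/7) is k! itself.
Adjacent-term ratio: r(k) = -\frac{3}{4} * (k+\frac{3}{2}) (k+\frac{5}{3}) / [(k+2) (k+1)] - rational; roots negated = parameters, x = -\frac{3}{4}, C = \frac{1}{7}.
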